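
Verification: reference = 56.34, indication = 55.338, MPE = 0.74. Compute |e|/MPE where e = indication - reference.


e = indication - reference = 55.338 - 56.34 = -1.0020
|e| = 1.0020
ratio = |e| / MPE = 1.0020 / 0.74
ratio = 1.3541

1.3541


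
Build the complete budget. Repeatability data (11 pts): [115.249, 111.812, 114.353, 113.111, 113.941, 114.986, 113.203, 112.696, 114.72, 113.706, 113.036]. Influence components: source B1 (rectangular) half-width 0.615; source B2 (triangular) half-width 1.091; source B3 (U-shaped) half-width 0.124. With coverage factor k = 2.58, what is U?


mean = (115.249 + 111.812 + 114.353 + 113.111 + 113.941 + 114.986 + 113.203 + 112.696 + 114.72 + 113.706 + 113.036) / 11 = 113.7102727
s = sqrt(sum((x - mean)^2)/(n-1)) = 1.0575608
u_A = s / sqrt(n) = 1.0575608 / sqrt(11) = 0.31886658
u_B1 = 0.615 / sqrt(3) = 0.35507042
u_B2 = 1.091 / sqrt(6) = 0.44539888
u_B3 = 0.124 / sqrt(2) = 0.087681241
uc = sqrt(0.31886658^2 + 0.35507042^2 + 0.44539888^2 + 0.087681241^2) = 0.65864942
U = k * uc = 2.58 * 0.65864942
U = 1.6993

1.6993


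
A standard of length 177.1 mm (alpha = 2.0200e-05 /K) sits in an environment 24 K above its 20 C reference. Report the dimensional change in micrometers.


dL = L * alpha * dT
= 177.1 * 2.0200e-05 * 24
= 0.0858581 mm
dL_um = 0.0858581 * 1000 = 85.8581 um

85.8581


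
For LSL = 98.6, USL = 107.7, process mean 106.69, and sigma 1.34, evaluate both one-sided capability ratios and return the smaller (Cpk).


Cpu = (USL - mean) / (3*sigma) = (107.7 - 106.69) / (3*1.34) = 0.2512
Cpl = (mean - LSL) / (3*sigma) = (106.69 - 98.6) / (3*1.34) = 2.0124
Cpk = min(Cpu, Cpl) = 0.2512

0.2512


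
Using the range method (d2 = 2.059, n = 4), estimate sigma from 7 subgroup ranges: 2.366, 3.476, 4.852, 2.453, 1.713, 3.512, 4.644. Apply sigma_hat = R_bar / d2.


R_bar = (2.366 + 3.476 + 4.852 + 2.453 + 1.713 + 3.512 + 4.644) / 7
R_bar = 23.016 / 7 = 3.288
sigma_hat = R_bar / d2 = 3.288 / 2.059 = 1.5969

1.5969


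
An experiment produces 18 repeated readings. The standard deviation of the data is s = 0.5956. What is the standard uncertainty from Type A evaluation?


u_A = s / sqrt(n)
u_A = 0.5956 / sqrt(18)
u_A = 0.5956 / 4.2426407
u_A = 0.1404

0.1404


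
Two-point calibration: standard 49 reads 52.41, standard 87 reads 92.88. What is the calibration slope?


slope = (y2 - y1) / (x2 - x1)
= (92.88 - 52.41) / (87 - 49)
= 40.4700 / 38
= 1.0650

1.0650


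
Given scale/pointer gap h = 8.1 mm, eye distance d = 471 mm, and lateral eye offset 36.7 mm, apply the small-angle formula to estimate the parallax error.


error = h * offset / d
= 8.1 * 36.7 / 471
= 0.6311

0.6311


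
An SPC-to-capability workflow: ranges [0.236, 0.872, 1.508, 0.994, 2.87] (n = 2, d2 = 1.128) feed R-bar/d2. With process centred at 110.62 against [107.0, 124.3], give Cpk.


R_bar = (0.236 + 0.872 + 1.508 + 0.994 + 2.87) / 5 = 1.296
sigma = R_bar / d2 = 1.296 / 1.128 = 1.1489362
Cp = (USL - LSL)/(6*sigma) = (124.3 - 107.0)/(6*1.1489362) = 2.5096
Cpu = (124.3 - 110.62)/(3*1.1489362) = 3.9689
Cpl = (110.62 - 107.0)/(3*1.1489362) = 1.0502
Cpk = min(Cpu, Cpl) = 1.0502

1.0502


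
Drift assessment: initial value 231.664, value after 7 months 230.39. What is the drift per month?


rate = (v2 - v1) / months
= (230.39 - 231.664) / 7
= -1.2740 / 7
= -0.1820

-0.1820


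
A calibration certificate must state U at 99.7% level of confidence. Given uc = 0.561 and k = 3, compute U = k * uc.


U = k * uc
U = 3 * 0.561
U = 1.6830

1.6830


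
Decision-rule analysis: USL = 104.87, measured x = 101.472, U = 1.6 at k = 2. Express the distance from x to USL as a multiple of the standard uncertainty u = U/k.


u = U / k = 1.6 / 2 = 0.8
margin = |USL - x| = |104.87 - 101.472| = 3.398
z = margin / u = 3.398 / 0.8
z = 4.2475

4.2475


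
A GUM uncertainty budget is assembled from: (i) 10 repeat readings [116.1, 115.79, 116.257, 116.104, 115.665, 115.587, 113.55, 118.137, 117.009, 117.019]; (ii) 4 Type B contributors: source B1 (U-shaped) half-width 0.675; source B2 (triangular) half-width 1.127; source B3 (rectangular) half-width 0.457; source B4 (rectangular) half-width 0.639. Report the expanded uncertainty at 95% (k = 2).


mean = (116.1 + 115.79 + 116.257 + 116.104 + 115.665 + 115.587 + 113.55 + 118.137 + 117.009 + 117.019) / 10 = 116.1218
s = sqrt(sum((x - mean)^2)/(n-1)) = 1.1968068
u_A = s / sqrt(n) = 1.1968068 / sqrt(10) = 0.37846354
u_B1 = 0.675 / sqrt(2) = 0.47729708
u_B2 = 1.127 / sqrt(6) = 0.46009582
u_B3 = 0.457 / sqrt(3) = 0.26384907
u_B4 = 0.639 / sqrt(3) = 0.36892682
uc = sqrt(0.37846354^2 + 0.47729708^2 + 0.46009582^2 + 0.26384907^2 + 0.36892682^2) = 0.88795194
U = k * uc = 2 * 0.88795194
U = 1.7759

1.7759


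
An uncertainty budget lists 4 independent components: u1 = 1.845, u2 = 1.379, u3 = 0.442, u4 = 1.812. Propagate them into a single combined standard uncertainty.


uc = sqrt(1.845^2 + 1.379^2 + 0.442^2 + 1.812^2)
uc = sqrt(8.784374)
uc = 2.9638

2.9638


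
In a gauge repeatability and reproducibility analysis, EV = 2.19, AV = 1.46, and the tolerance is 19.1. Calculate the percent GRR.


GRR = sqrt(EV^2 + AV^2) = sqrt(2.19^2 + 1.46^2) = 2.6320524
%GRR = GRR / tol * 100 = 2.6320524 / 19.1 * 100
%GRR = 13.7804

13.7804


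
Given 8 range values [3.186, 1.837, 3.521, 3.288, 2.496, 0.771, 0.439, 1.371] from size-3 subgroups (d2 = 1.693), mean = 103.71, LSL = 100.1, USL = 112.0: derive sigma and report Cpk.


R_bar = (3.186 + 1.837 + 3.521 + 3.288 + 2.496 + 0.771 + 0.439 + 1.371) / 8 = 2.113625
sigma = R_bar / d2 = 2.113625 / 1.693 = 1.2484495
Cp = (USL - LSL)/(6*sigma) = (112.0 - 100.1)/(6*1.2484495) = 1.5886
Cpu = (112.0 - 103.71)/(3*1.2484495) = 2.2134
Cpl = (103.71 - 100.1)/(3*1.2484495) = 0.9639
Cpk = min(Cpu, Cpl) = 0.9639

0.9639


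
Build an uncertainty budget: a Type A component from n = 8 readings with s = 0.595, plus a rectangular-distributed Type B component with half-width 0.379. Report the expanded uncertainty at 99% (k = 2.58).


u_A = s / sqrt(n) = 0.595 / sqrt(8) = 0.21036427
u_B = half_width / sqrt(3) = 0.379 / sqrt(3) = 0.21881575
uc = sqrt(u_A^2 + u_B^2) = sqrt(0.21036427^2 + 0.21881575^2) = 0.30353494
U = k * uc = 2.58 * 0.30353494
U = 0.7831

0.7831


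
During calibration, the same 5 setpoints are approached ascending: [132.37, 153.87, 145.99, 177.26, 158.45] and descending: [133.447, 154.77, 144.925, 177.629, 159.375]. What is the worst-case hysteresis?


|132.37 - 133.447| = 1.0770
|153.87 - 154.77| = 0.9000
|145.99 - 144.925| = 1.0650
|177.26 - 177.629| = 0.3690
|158.45 - 159.375| = 0.9250
hysteresis = max(diffs) = 1.0770

1.0770


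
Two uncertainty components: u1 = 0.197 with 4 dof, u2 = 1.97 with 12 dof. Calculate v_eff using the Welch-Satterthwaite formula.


uc = sqrt(u1^2 + u2^2) = sqrt(0.197^2 + 1.97^2) = 1.9798255
v_eff = uc^4 / (u1^4/v1 + u2^4/v2)
= 1.9798255^4 / (0.197^4/4 + 1.97^4/12)
= 15.364119 / 1.2554919
v_eff = 12.2375

12.2375


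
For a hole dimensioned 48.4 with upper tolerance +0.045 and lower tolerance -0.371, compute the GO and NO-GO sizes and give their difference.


GO = nominal - lower_tol (smallest hole = maximum material condition)
GO = 48.4 - 0.371 = 48.029
NO-GO = nominal + upper_tol (largest hole = least material condition)
NO-GO = 48.4 + 0.045 = 48.445
spread = NO-GO - GO = 48.445 - 48.029 = 0.4160

0.4160


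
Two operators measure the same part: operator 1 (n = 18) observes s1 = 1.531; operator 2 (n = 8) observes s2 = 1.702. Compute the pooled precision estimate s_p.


s_p = sqrt(((n1-1)*s1^2 + (n2-1)*s2^2) / (n1+n2-2))
numerator = (18-1)*1.531^2 + (8-1)*1.702^2 = 39.847337 + 20.277628 = 60.124965
denominator = 18 + 8 - 2 = 24
s_p^2 = 60.124965 / 24 = 2.5052069
s_p = sqrt(2.5052069) = 1.5828

1.5828


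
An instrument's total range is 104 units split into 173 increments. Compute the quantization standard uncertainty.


resolution = range / divisions
resolution = 104 / 173 = 0.60115607
u_res = resolution / (2*sqrt(3))
u_res = 0.60115607 / 3.4641016
u_res = 0.1735

0.1735


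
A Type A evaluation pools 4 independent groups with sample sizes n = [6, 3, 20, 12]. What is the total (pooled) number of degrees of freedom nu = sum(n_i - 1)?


nu = sum_i (n_i - 1)
nu = ((6 - 1) + (3 - 1) + (20 - 1) + (12 - 1))
nu = 5 + 2 + 19 + 11
nu = 37

37


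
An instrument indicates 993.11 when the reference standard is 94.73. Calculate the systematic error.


Systematic error = measured - true
= 993.11 - 94.73
= 898.3800

898.3800


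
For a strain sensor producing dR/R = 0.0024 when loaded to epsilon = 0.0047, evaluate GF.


GF = (dR/R) / epsilon
= 0.0024 / 0.0047
= 0.5106

0.5106


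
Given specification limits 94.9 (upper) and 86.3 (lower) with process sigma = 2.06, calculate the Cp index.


Cp = (USL - LSL) / (6 * sigma)
= (94.9 - 86.3) / (6 * 2.06)
= 8.6000 / 12.3600
= 0.6958

0.6958


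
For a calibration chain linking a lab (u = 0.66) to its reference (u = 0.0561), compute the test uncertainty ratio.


TUR = u_lab / u_ref
= 0.66 / 0.0561
= 11.7647

11.7647


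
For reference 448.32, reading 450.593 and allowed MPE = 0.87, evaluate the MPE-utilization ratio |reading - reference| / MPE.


e = indication - reference = 450.593 - 448.32 = 2.2730
|e| = 2.2730
ratio = |e| / MPE = 2.2730 / 0.87
ratio = 2.6126

2.6126


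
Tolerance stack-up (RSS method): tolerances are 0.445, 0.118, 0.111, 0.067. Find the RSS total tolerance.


RSS = sqrt(0.445^2 + 0.118^2 + 0.111^2 + 0.067^2)
= sqrt(0.228759)
= 0.4783

0.4783


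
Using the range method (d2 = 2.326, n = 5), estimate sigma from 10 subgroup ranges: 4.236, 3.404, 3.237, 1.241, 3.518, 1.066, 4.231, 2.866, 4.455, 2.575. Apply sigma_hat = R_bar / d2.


R_bar = (4.236 + 3.404 + 3.237 + 1.241 + 3.518 + 1.066 + 4.231 + 2.866 + 4.455 + 2.575) / 10
R_bar = 30.829 / 10 = 3.0829
sigma_hat = R_bar / d2 = 3.0829 / 2.326 = 1.3254

1.3254


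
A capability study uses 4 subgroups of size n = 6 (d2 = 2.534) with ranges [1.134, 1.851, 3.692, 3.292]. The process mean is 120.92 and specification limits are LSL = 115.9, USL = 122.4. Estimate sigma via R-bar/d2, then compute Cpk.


R_bar = (1.134 + 1.851 + 3.692 + 3.292) / 4 = 2.49225
sigma = R_bar / d2 = 2.49225 / 2.534 = 0.98352407
Cp = (USL - LSL)/(6*sigma) = (122.4 - 115.9)/(6*0.98352407) = 1.1015
Cpu = (122.4 - 120.92)/(3*0.98352407) = 0.5016
Cpl = (120.92 - 115.9)/(3*0.98352407) = 1.7014
Cpk = min(Cpu, Cpl) = 0.5016

0.5016


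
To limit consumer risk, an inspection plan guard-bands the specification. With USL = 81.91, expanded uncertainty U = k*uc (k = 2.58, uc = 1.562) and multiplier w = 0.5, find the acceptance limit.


U = k * uc = 2.58 * 1.562 = 4.02996
guard band g = w * U = 0.5 * 4.02996 = 2.01498
AL = USL - g = 81.91 - 2.01498
AL = 79.8950

79.8950


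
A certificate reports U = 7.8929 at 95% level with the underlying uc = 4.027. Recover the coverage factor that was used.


k = U / uc
k = 7.8929 / 4.027
k = 1.96

1.96


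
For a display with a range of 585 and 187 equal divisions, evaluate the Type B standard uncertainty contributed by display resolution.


resolution = range / divisions
resolution = 585 / 187 = 3.1283422
u_res = resolution / (2*sqrt(3))
u_res = 3.1283422 / 3.4641016
u_res = 0.9031

0.9031


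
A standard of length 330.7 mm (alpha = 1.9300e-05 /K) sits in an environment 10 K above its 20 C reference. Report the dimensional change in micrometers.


dL = L * alpha * dT
= 330.7 * 1.9300e-05 * 10
= 0.0638251 mm
dL_um = 0.0638251 * 1000 = 63.8251 um

63.8251


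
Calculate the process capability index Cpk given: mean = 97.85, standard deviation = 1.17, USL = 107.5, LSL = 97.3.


Cpu = (USL - mean) / (3*sigma) = (107.5 - 97.85) / (3*1.17) = 2.7493
Cpl = (mean - LSL) / (3*sigma) = (97.85 - 97.3) / (3*1.17) = 0.1567
Cpk = min(Cpu, Cpl) = 0.1567

0.1567


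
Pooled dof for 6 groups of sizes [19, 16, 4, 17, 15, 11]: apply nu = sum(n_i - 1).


nu = sum_i (n_i - 1)
nu = ((19 - 1) + (16 - 1) + (4 - 1) + (17 - 1) + (15 - 1) + (11 - 1))
nu = 18 + 15 + 3 + 16 + 14 + 10
nu = 76

76


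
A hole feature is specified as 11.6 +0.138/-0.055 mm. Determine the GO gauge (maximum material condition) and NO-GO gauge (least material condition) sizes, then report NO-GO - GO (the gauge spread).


GO = nominal - lower_tol (smallest hole = maximum material condition)
GO = 11.6 - 0.055 = 11.545
NO-GO = nominal + upper_tol (largest hole = least material condition)
NO-GO = 11.6 + 0.138 = 11.738
spread = NO-GO - GO = 11.738 - 11.545 = 0.1930

0.1930


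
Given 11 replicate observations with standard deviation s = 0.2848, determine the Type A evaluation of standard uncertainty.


u_A = s / sqrt(n)
u_A = 0.2848 / sqrt(11)
u_A = 0.2848 / 3.3166248
u_A = 0.0859

0.0859


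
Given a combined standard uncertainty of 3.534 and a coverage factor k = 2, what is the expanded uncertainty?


U = k * uc
U = 2 * 3.534
U = 7.0680

7.0680


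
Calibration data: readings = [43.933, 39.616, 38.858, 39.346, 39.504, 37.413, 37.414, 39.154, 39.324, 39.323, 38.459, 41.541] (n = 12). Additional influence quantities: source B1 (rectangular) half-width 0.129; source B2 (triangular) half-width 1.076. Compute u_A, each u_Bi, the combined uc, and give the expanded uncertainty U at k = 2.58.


mean = (43.933 + 39.616 + 38.858 + 39.346 + 39.504 + 37.413 + 37.414 + 39.154 + 39.324 + 39.323 + 38.459 + 41.541) / 12 = 39.49041667
s = sqrt(sum((x - mean)^2)/(n-1)) = 1.764243
u_A = s / sqrt(n) = 1.764243 / sqrt(12) = 0.50929309
u_B1 = 0.129 / sqrt(3) = 0.074478185
u_B2 = 1.076 / sqrt(6) = 0.43927516
uc = sqrt(0.50929309^2 + 0.074478185^2 + 0.43927516^2) = 0.67667505
U = k * uc = 2.58 * 0.67667505
U = 1.7458

1.7458


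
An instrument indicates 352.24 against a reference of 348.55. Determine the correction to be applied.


Correction = standard - reading
= 348.55 - 352.24
= -3.6900

-3.6900


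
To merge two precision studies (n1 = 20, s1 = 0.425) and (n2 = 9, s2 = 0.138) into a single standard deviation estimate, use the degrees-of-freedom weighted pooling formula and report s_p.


s_p = sqrt(((n1-1)*s1^2 + (n2-1)*s2^2) / (n1+n2-2))
numerator = (20-1)*0.425^2 + (9-1)*0.138^2 = 3.431875 + 0.152352 = 3.584227
denominator = 20 + 9 - 2 = 27
s_p^2 = 3.584227 / 27 = 0.13274915
s_p = sqrt(0.13274915) = 0.3643

0.3643


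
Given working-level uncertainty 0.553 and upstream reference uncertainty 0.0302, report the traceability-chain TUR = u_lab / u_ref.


TUR = u_lab / u_ref
= 0.553 / 0.0302
= 18.3113

18.3113


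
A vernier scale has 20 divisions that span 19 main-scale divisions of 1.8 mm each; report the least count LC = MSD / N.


LC = MSD / n_div
= 1.8 / 20
= 0.0900

0.0900


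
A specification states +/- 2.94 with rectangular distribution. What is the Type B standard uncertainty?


u_B = half_width / sqrt(3)
u_B = 2.94 / 1.7320508
u_B = 1.6974

1.6974


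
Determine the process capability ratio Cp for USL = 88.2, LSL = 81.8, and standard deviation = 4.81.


Cp = (USL - LSL) / (6 * sigma)
= (88.2 - 81.8) / (6 * 4.81)
= 6.4000 / 28.8600
= 0.2218

0.2218


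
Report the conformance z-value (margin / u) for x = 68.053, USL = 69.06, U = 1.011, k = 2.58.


u = U / k = 1.011 / 2.58 = 0.39186047
margin = |USL - x| = |69.06 - 68.053| = 1.007
z = margin / u = 1.007 / 0.39186047
z = 2.5698

2.5698


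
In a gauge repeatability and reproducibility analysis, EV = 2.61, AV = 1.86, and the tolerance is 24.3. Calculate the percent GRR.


GRR = sqrt(EV^2 + AV^2) = sqrt(2.61^2 + 1.86^2) = 3.2049493
%GRR = GRR / tol * 100 = 3.2049493 / 24.3 * 100
%GRR = 13.1891

13.1891


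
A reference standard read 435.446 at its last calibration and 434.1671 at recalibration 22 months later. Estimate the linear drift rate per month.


rate = (v2 - v1) / months
= (434.1671 - 435.446) / 22
= -1.2789 / 22
= -0.0581

-0.0581


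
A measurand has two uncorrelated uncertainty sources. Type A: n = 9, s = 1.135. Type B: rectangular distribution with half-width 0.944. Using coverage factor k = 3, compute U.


u_A = s / sqrt(n) = 1.135 / sqrt(9) = 0.37833333
u_B = half_width / sqrt(3) = 0.944 / sqrt(3) = 0.54501865
uc = sqrt(u_A^2 + u_B^2) = sqrt(0.37833333^2 + 0.54501865^2) = 0.66346171
U = k * uc = 3 * 0.66346171
U = 1.9904

1.9904


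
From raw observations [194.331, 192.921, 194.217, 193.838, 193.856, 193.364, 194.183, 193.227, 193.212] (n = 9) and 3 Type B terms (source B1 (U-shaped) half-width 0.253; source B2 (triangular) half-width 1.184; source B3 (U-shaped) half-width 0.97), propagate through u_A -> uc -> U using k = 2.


mean = (194.331 + 192.921 + 194.217 + 193.838 + 193.856 + 193.364 + 194.183 + 193.227 + 193.212) / 9 = 193.6832222
s = sqrt(sum((x - mean)^2)/(n-1)) = 0.51492664
u_A = s / sqrt(n) = 0.51492664 / sqrt(9) = 0.17164221
u_B1 = 0.253 / sqrt(2) = 0.17889802
u_B2 = 1.184 / sqrt(6) = 0.48336598
u_B3 = 0.97 / sqrt(2) = 0.68589358
uc = sqrt(0.17164221^2 + 0.17889802^2 + 0.48336598^2 + 0.68589358^2) = 0.87496184
U = k * uc = 2 * 0.87496184
U = 1.7499

1.7499


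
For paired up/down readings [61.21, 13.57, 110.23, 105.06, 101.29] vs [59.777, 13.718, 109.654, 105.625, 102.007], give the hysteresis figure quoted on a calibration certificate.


|61.21 - 59.777| = 1.4330
|13.57 - 13.718| = 0.1480
|110.23 - 109.654| = 0.5760
|105.06 - 105.625| = 0.5650
|101.29 - 102.007| = 0.7170
hysteresis = max(diffs) = 1.4330

1.4330


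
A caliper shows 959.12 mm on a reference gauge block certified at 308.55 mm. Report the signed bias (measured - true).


Systematic error = measured - true
= 959.12 - 308.55
= 650.5700

650.5700


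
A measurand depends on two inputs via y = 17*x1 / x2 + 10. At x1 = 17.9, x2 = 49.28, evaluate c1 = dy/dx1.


y = 17*x1 / x2 + 10
dy/dx1 = 17/x2
Evaluate at x2 = 49.28: c1 = 17 / 49.28
c1 = 0.3450

0.3450


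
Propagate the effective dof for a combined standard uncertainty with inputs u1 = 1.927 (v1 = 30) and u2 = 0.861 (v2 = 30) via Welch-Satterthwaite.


uc = sqrt(u1^2 + u2^2) = sqrt(1.927^2 + 0.861^2) = 2.1106042
v_eff = uc^4 / (u1^4/v1 + u2^4/v2)
= 2.1106042^4 / (1.927^4/30 + 0.861^4/30)
= 19.843907 / 0.47794564
v_eff = 41.5192

41.5192


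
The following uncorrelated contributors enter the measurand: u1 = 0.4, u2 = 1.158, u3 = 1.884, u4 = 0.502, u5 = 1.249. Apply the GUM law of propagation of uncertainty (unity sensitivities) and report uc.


uc = sqrt(0.4^2 + 1.158^2 + 1.884^2 + 0.502^2 + 1.249^2)
uc = sqrt(6.862425)
uc = 2.6196

2.6196


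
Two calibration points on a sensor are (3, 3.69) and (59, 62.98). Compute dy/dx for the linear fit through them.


slope = (y2 - y1) / (x2 - x1)
= (62.98 - 3.69) / (59 - 3)
= 59.2900 / 56
= 1.0588

1.0588


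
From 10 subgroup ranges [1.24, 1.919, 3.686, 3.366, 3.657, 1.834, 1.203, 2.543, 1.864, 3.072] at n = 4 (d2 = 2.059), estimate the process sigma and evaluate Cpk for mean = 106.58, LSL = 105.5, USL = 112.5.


R_bar = (1.24 + 1.919 + 3.686 + 3.366 + 3.657 + 1.834 + 1.203 + 2.543 + 1.864 + 3.072) / 10 = 2.4384
sigma = R_bar / d2 = 2.4384 / 2.059 = 1.1842642
Cp = (USL - LSL)/(6*sigma) = (112.5 - 105.5)/(6*1.1842642) = 0.9851
Cpu = (112.5 - 106.58)/(3*1.1842642) = 1.6663
Cpl = (106.58 - 105.5)/(3*1.1842642) = 0.3040
Cpk = min(Cpu, Cpl) = 0.3040

0.3040


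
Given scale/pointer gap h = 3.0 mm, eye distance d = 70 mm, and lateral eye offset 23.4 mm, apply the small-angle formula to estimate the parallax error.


error = h * offset / d
= 3.0 * 23.4 / 70
= 1.0029

1.0029


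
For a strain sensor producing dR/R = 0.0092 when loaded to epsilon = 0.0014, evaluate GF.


GF = (dR/R) / epsilon
= 0.0092 / 0.0014
= 6.5714

6.5714


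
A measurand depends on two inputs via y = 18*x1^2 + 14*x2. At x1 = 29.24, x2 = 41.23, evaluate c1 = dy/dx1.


y = 18*x1^2 + 14*x2
dy/dx1 = 2*18*x1
Evaluate at x1 = 29.24: c1 = 36 * 29.24
c1 = 1052.6400

1052.6400


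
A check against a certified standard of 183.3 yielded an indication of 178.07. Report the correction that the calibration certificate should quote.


Correction = standard - reading
= 183.3 - 178.07
= 5.2300

5.2300


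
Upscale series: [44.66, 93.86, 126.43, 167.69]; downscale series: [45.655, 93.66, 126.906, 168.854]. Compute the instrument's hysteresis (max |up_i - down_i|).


|44.66 - 45.655| = 0.9950
|93.86 - 93.66| = 0.2000
|126.43 - 126.906| = 0.4760
|167.69 - 168.854| = 1.1640
hysteresis = max(diffs) = 1.1640

1.1640


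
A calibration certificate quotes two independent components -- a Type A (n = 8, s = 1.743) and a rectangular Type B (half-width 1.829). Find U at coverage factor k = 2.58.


u_A = s / sqrt(n) = 1.743 / sqrt(8) = 0.61624356
u_B = half_width / sqrt(3) = 1.829 / sqrt(3) = 1.0559736
uc = sqrt(u_A^2 + u_B^2) = sqrt(0.61624356^2 + 1.0559736^2) = 1.222635
U = k * uc = 2.58 * 1.222635
U = 3.1544

3.1544


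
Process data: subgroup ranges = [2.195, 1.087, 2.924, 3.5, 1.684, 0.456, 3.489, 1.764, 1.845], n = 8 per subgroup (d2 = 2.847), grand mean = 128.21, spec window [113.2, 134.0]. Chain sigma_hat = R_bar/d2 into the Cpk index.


R_bar = (2.195 + 1.087 + 2.924 + 3.5 + 1.684 + 0.456 + 3.489 + 1.764 + 1.845) / 9 = 2.1048889
sigma = R_bar / d2 = 2.1048889 / 2.847 = 0.73933576
Cp = (USL - LSL)/(6*sigma) = (134.0 - 113.2)/(6*0.73933576) = 4.6889
Cpu = (134.0 - 128.21)/(3*0.73933576) = 2.6105
Cpl = (128.21 - 113.2)/(3*0.73933576) = 6.7673
Cpk = min(Cpu, Cpl) = 2.6105

2.6105


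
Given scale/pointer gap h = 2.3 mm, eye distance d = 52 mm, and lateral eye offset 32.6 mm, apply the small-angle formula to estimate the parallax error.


error = h * offset / d
= 2.3 * 32.6 / 52
= 1.4419

1.4419


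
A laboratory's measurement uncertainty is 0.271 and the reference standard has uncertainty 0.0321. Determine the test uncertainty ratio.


TUR = u_lab / u_ref
= 0.271 / 0.0321
= 8.4424

8.4424


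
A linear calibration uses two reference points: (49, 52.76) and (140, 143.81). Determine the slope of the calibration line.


slope = (y2 - y1) / (x2 - x1)
= (143.81 - 52.76) / (140 - 49)
= 91.0500 / 91
= 1.0005

1.0005


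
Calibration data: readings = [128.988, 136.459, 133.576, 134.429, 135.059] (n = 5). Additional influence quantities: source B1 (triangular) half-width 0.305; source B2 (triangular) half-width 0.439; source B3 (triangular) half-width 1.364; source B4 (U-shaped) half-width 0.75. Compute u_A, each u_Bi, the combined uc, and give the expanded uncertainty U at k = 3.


mean = (128.988 + 136.459 + 133.576 + 134.429 + 135.059) / 5 = 133.7022
s = sqrt(sum((x - mean)^2)/(n-1)) = 2.8376354
u_A = s / sqrt(n) = 2.8376354 / sqrt(5) = 1.2690291
u_B1 = 0.305 / sqrt(6) = 0.12451573
u_B2 = 0.439 / sqrt(6) = 0.179221
u_B3 = 1.364 / sqrt(6) = 0.55685067
u_B4 = 0.75 / sqrt(2) = 0.53033009
uc = sqrt(1.2690291^2 + 0.12451573^2 + 0.179221^2 + 0.55685067^2 + 0.53033009^2) = 1.4997973
U = k * uc = 3 * 1.4997973
U = 4.4994

4.4994


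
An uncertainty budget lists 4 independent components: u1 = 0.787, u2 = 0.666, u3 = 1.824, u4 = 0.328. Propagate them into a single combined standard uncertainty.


uc = sqrt(0.787^2 + 0.666^2 + 1.824^2 + 0.328^2)
uc = sqrt(4.497485)
uc = 2.1207

2.1207


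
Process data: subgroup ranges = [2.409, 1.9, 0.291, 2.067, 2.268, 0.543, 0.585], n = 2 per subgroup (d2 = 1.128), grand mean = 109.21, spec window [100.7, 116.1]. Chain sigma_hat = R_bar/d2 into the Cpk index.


R_bar = (2.409 + 1.9 + 0.291 + 2.067 + 2.268 + 0.543 + 0.585) / 7 = 1.4375714
sigma = R_bar / d2 = 1.4375714 / 1.128 = 1.2744427
Cp = (USL - LSL)/(6*sigma) = (116.1 - 100.7)/(6*1.2744427) = 2.0140
Cpu = (116.1 - 109.21)/(3*1.2744427) = 1.8021
Cpl = (109.21 - 100.7)/(3*1.2744427) = 2.2258
Cpk = min(Cpu, Cpl) = 1.8021

1.8021


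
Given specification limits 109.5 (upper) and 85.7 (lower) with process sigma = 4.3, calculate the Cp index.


Cp = (USL - LSL) / (6 * sigma)
= (109.5 - 85.7) / (6 * 4.3)
= 23.8000 / 25.8000
= 0.9225

0.9225


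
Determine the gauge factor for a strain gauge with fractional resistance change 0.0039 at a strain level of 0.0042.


GF = (dR/R) / epsilon
= 0.0039 / 0.0042
= 0.9286

0.9286


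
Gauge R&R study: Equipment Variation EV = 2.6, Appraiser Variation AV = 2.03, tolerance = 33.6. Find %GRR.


GRR = sqrt(EV^2 + AV^2) = sqrt(2.6^2 + 2.03^2) = 3.2986209
%GRR = GRR / tol * 100 = 3.2986209 / 33.6 * 100
%GRR = 9.8173

9.8173


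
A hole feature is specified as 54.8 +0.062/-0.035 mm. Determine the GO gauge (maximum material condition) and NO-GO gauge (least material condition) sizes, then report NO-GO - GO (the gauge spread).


GO = nominal - lower_tol (smallest hole = maximum material condition)
GO = 54.8 - 0.035 = 54.765
NO-GO = nominal + upper_tol (largest hole = least material condition)
NO-GO = 54.8 + 0.062 = 54.862
spread = NO-GO - GO = 54.862 - 54.765 = 0.0970

0.0970


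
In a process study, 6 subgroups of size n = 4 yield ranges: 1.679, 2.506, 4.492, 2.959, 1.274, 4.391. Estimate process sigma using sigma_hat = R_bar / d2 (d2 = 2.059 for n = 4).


R_bar = (1.679 + 2.506 + 4.492 + 2.959 + 1.274 + 4.391) / 6
R_bar = 17.301 / 6 = 2.8835
sigma_hat = R_bar / d2 = 2.8835 / 2.059 = 1.4004

1.4004


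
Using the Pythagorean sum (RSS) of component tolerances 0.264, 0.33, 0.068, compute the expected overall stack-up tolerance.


RSS = sqrt(0.264^2 + 0.33^2 + 0.068^2)
= sqrt(0.18322)
= 0.4280

0.4280


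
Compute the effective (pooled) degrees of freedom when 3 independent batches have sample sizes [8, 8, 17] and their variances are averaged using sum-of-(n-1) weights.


nu = sum_i (n_i - 1)
nu = ((8 - 1) + (8 - 1) + (17 - 1))
nu = 7 + 7 + 16
nu = 30

30


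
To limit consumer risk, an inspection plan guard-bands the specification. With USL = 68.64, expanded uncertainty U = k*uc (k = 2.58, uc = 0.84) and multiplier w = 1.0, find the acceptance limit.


U = k * uc = 2.58 * 0.84 = 2.1672
guard band g = w * U = 1.0 * 2.1672 = 2.1672
AL = USL - g = 68.64 - 2.1672
AL = 66.4728

66.4728


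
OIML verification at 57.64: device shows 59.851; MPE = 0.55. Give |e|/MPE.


e = indication - reference = 59.851 - 57.64 = 2.2110
|e| = 2.2110
ratio = |e| / MPE = 2.2110 / 0.55
ratio = 4.0200

4.0200


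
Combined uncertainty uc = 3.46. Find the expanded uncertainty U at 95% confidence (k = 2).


U = k * uc
U = 2 * 3.46
U = 6.9200

6.9200


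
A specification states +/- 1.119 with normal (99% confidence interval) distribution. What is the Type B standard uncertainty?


u_B = half_width / 2.576
u_B = 1.119 / 2.576
u_B = 0.4344

0.4344


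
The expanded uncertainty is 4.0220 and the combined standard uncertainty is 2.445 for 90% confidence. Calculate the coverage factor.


k = U / uc
k = 4.0220 / 2.445
k = 1.645

1.645


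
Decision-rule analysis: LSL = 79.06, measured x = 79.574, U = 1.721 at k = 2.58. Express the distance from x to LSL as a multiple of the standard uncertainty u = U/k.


u = U / k = 1.721 / 2.58 = 0.66705426
margin = |LSL - x| = |79.06 - 79.574| = 0.514
z = margin / u = 0.514 / 0.66705426
z = 0.7706

0.7706


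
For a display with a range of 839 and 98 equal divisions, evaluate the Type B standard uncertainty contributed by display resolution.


resolution = range / divisions
resolution = 839 / 98 = 8.5612245
u_res = resolution / (2*sqrt(3))
u_res = 8.5612245 / 3.4641016
u_res = 2.4714

2.4714


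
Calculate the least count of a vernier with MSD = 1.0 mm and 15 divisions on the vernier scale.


LC = MSD / n_div
= 1.0 / 15
= 0.0667

0.0667


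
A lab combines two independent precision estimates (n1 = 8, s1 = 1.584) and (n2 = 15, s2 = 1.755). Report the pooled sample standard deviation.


s_p = sqrt(((n1-1)*s1^2 + (n2-1)*s2^2) / (n1+n2-2))
numerator = (8-1)*1.584^2 + (15-1)*1.755^2 = 17.563392 + 43.12035 = 60.683742
denominator = 8 + 15 - 2 = 21
s_p^2 = 60.683742 / 21 = 2.889702
s_p = sqrt(2.889702) = 1.6999

1.6999


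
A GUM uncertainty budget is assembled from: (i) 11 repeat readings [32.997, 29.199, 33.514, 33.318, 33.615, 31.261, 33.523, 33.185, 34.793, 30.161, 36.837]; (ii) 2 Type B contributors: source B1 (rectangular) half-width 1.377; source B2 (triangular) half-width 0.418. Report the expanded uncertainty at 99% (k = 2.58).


mean = (32.997 + 29.199 + 33.514 + 33.318 + 33.615 + 31.261 + 33.523 + 33.185 + 34.793 + 30.161 + 36.837) / 11 = 32.94572727
s = sqrt(sum((x - mean)^2)/(n-1)) = 2.1092171
u_A = s / sqrt(n) = 2.1092171 / sqrt(11) = 0.63595288
u_B1 = 1.377 / sqrt(3) = 0.79501132
u_B2 = 0.418 / sqrt(6) = 0.17064779
uc = sqrt(0.63595288^2 + 0.79501132^2 + 0.17064779^2) = 1.0322789
U = k * uc = 2.58 * 1.0322789
U = 2.6633

2.6633


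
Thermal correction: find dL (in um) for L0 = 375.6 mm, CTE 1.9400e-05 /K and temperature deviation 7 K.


dL = L * alpha * dT
= 375.6 * 1.9400e-05 * 7
= 0.0510065 mm
dL_um = 0.0510065 * 1000 = 51.0065 um

51.0065


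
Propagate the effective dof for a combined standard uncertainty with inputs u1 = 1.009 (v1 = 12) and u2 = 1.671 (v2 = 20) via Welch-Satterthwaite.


uc = sqrt(u1^2 + u2^2) = sqrt(1.009^2 + 1.671^2) = 1.9520046
v_eff = uc^4 / (u1^4/v1 + u2^4/v2)
= 1.9520046^4 / (1.009^4/12 + 1.671^4/20)
= 14.518553 / 0.47620457
v_eff = 30.4881

30.4881


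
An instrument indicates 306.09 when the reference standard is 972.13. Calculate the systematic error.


Systematic error = measured - true
= 306.09 - 972.13
= -666.0400

-666.0400


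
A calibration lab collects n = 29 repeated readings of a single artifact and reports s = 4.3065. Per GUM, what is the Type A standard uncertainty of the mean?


u_A = s / sqrt(n)
u_A = 4.3065 / sqrt(29)
u_A = 4.3065 / 5.3851648
u_A = 0.7997

0.7997


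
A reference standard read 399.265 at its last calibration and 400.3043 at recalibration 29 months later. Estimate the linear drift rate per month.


rate = (v2 - v1) / months
= (400.3043 - 399.265) / 29
= 1.0393 / 29
= 0.0358

0.0358


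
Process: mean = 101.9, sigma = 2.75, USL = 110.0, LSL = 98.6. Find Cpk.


Cpu = (USL - mean) / (3*sigma) = (110.0 - 101.9) / (3*2.75) = 0.9818
Cpl = (mean - LSL) / (3*sigma) = (101.9 - 98.6) / (3*2.75) = 0.4000
Cpk = min(Cpu, Cpl) = 0.4000

0.4000


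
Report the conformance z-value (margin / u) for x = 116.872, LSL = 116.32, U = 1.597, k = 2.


u = U / k = 1.597 / 2 = 0.7985
margin = |LSL - x| = |116.32 - 116.872| = 0.552
z = margin / u = 0.552 / 0.7985
z = 0.6913

0.6913


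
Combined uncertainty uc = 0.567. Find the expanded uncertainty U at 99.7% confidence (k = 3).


U = k * uc
U = 3 * 0.567
U = 1.7010

1.7010


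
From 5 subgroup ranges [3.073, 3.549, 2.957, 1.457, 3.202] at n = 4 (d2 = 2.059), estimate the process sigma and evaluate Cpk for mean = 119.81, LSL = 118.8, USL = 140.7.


R_bar = (3.073 + 3.549 + 2.957 + 1.457 + 3.202) / 5 = 2.8476
sigma = R_bar / d2 = 2.8476 / 2.059 = 1.3830015
Cp = (USL - LSL)/(6*sigma) = (140.7 - 118.8)/(6*1.3830015) = 2.6392
Cpu = (140.7 - 119.81)/(3*1.3830015) = 5.0349
Cpl = (119.81 - 118.8)/(3*1.3830015) = 0.2434
Cpk = min(Cpu, Cpl) = 0.2434

0.2434


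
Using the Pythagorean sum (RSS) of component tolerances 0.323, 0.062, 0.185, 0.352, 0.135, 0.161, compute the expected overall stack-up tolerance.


RSS = sqrt(0.323^2 + 0.062^2 + 0.185^2 + 0.352^2 + 0.135^2 + 0.161^2)
= sqrt(0.310448)
= 0.5572

0.5572


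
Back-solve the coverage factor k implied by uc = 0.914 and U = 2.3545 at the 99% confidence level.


k = U / uc
k = 2.3545 / 0.914
k = 2.576

2.576


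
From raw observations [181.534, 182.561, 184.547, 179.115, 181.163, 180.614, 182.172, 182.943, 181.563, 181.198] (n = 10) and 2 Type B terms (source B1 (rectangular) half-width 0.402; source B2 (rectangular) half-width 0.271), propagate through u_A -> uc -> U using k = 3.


mean = (181.534 + 182.561 + 184.547 + 179.115 + 181.163 + 180.614 + 182.172 + 182.943 + 181.563 + 181.198) / 10 = 181.741
s = sqrt(sum((x - mean)^2)/(n-1)) = 1.4547269
u_A = s / sqrt(n) = 1.4547269 / sqrt(10) = 0.46002504
u_B1 = 0.402 / sqrt(3) = 0.23209481
u_B2 = 0.271 / sqrt(3) = 0.15646192
uc = sqrt(0.46002504^2 + 0.23209481^2 + 0.15646192^2) = 0.5384899
U = k * uc = 3 * 0.5384899
U = 1.6155

1.6155


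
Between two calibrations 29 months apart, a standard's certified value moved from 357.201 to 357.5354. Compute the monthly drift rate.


rate = (v2 - v1) / months
= (357.5354 - 357.201) / 29
= 0.3344 / 29
= 0.0115

0.0115


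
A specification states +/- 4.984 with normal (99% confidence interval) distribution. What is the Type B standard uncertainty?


u_B = half_width / 2.576
u_B = 4.984 / 2.576
u_B = 1.9348

1.9348


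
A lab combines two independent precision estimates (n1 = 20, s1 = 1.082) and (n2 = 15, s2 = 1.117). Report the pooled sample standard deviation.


s_p = sqrt(((n1-1)*s1^2 + (n2-1)*s2^2) / (n1+n2-2))
numerator = (20-1)*1.082^2 + (15-1)*1.117^2 = 22.243756 + 17.467646 = 39.711402
denominator = 20 + 15 - 2 = 33
s_p^2 = 39.711402 / 33 = 1.2033758
s_p = sqrt(1.2033758) = 1.0970

1.0970


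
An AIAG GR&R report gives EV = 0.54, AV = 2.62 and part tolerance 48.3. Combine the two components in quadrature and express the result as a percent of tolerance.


GRR = sqrt(EV^2 + AV^2) = sqrt(0.54^2 + 2.62^2) = 2.6750701
%GRR = GRR / tol * 100 = 2.6750701 / 48.3 * 100
%GRR = 5.5384

5.5384


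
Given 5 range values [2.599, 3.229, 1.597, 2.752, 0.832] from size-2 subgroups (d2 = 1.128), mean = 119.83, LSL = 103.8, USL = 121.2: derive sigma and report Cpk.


R_bar = (2.599 + 3.229 + 1.597 + 2.752 + 0.832) / 5 = 2.2018
sigma = R_bar / d2 = 2.2018 / 1.128 = 1.9519504
Cp = (USL - LSL)/(6*sigma) = (121.2 - 103.8)/(6*1.9519504) = 1.4857
Cpu = (121.2 - 119.83)/(3*1.9519504) = 0.2340
Cpl = (119.83 - 103.8)/(3*1.9519504) = 2.7374
Cpk = min(Cpu, Cpl) = 0.2340

0.2340


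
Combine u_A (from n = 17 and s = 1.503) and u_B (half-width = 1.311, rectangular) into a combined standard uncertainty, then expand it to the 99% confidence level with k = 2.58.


u_A = s / sqrt(n) = 1.503 / sqrt(17) = 0.36453104
u_B = half_width / sqrt(3) = 1.311 / sqrt(3) = 0.7569062
uc = sqrt(u_A^2 + u_B^2) = sqrt(0.36453104^2 + 0.7569062^2) = 0.84011301
U = k * uc = 2.58 * 0.84011301
U = 2.1675

2.1675


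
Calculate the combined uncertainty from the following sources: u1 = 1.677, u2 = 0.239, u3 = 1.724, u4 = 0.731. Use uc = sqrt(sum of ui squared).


uc = sqrt(1.677^2 + 0.239^2 + 1.724^2 + 0.731^2)
uc = sqrt(6.375987)
uc = 2.5251

2.5251


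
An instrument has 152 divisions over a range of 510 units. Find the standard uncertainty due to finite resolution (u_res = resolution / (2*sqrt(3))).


resolution = range / divisions
resolution = 510 / 152 = 3.3552632
u_res = resolution / (2*sqrt(3))
u_res = 3.3552632 / 3.4641016
u_res = 0.9686

0.9686


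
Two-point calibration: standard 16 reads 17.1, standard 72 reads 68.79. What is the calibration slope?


slope = (y2 - y1) / (x2 - x1)
= (68.79 - 17.1) / (72 - 16)
= 51.6900 / 56
= 0.9230

0.9230


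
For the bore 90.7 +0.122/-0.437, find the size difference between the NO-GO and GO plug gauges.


GO = nominal - lower_tol (smallest hole = maximum material condition)
GO = 90.7 - 0.437 = 90.263
NO-GO = nominal + upper_tol (largest hole = least material condition)
NO-GO = 90.7 + 0.122 = 90.822
spread = NO-GO - GO = 90.822 - 90.263 = 0.5590

0.5590


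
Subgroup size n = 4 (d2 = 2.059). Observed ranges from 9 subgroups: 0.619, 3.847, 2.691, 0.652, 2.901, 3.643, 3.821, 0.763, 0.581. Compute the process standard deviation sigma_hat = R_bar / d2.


R_bar = (0.619 + 3.847 + 2.691 + 0.652 + 2.901 + 3.643 + 3.821 + 0.763 + 0.581) / 9
R_bar = 19.518 / 9 = 2.1686667
sigma_hat = R_bar / d2 = 2.1686667 / 2.059 = 1.0533

1.0533


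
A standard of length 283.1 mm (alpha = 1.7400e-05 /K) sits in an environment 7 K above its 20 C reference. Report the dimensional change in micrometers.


dL = L * alpha * dT
= 283.1 * 1.7400e-05 * 7
= 0.0344816 mm
dL_um = 0.0344816 * 1000 = 34.4816 um

34.4816


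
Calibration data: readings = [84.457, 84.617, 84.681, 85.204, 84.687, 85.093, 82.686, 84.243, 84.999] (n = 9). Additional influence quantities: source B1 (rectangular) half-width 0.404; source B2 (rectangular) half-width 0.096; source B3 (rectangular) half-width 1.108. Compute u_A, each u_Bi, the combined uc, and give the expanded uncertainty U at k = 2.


mean = (84.457 + 84.617 + 84.681 + 85.204 + 84.687 + 85.093 + 82.686 + 84.243 + 84.999) / 9 = 84.51855556
s = sqrt(sum((x - mean)^2)/(n-1)) = 0.75275164
u_A = s / sqrt(n) = 0.75275164 / sqrt(9) = 0.25091721
u_B1 = 0.404 / sqrt(3) = 0.23324951
u_B2 = 0.096 / sqrt(3) = 0.055425626
u_B3 = 1.108 / sqrt(3) = 0.6397041
uc = sqrt(0.25091721^2 + 0.23324951^2 + 0.055425626^2 + 0.6397041^2) = 0.72777614
U = k * uc = 2 * 0.72777614
U = 1.4556

1.4556


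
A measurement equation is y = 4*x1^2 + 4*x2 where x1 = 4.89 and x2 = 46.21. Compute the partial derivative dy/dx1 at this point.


y = 4*x1^2 + 4*x2
dy/dx1 = 2*4*x1
Evaluate at x1 = 4.89: c1 = 8 * 4.89
c1 = 39.1200

39.1200


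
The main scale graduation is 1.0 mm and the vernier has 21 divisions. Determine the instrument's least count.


LC = MSD / n_div
= 1.0 / 21
= 0.0476

0.0476


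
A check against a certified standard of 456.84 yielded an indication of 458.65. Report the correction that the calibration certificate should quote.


Correction = standard - reading
= 456.84 - 458.65
= -1.8100

-1.8100


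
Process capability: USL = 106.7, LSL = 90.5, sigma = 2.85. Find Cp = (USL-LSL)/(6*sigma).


Cp = (USL - LSL) / (6 * sigma)
= (106.7 - 90.5) / (6 * 2.85)
= 16.2000 / 17.1000
= 0.9474

0.9474


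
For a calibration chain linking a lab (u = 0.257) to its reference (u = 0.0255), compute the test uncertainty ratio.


TUR = u_lab / u_ref
= 0.257 / 0.0255
= 10.0784

10.0784


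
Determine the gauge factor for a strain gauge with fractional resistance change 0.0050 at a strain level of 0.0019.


GF = (dR/R) / epsilon
= 0.0050 / 0.0019
= 2.6316

2.6316


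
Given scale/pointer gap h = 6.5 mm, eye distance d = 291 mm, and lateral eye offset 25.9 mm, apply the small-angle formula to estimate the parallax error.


error = h * offset / d
= 6.5 * 25.9 / 291
= 0.5785

0.5785


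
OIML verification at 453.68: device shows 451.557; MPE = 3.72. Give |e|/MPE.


e = indication - reference = 451.557 - 453.68 = -2.1230
|e| = 2.1230
ratio = |e| / MPE = 2.1230 / 3.72
ratio = 0.5707

0.5707


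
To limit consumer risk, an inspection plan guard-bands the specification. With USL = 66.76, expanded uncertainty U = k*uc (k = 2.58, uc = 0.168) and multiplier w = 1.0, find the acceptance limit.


U = k * uc = 2.58 * 0.168 = 0.43344
guard band g = w * U = 1.0 * 0.43344 = 0.43344
AL = USL - g = 66.76 - 0.43344
AL = 66.3266

66.3266


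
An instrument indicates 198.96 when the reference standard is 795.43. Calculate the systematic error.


Systematic error = measured - true
= 198.96 - 795.43
= -596.4700

-596.4700


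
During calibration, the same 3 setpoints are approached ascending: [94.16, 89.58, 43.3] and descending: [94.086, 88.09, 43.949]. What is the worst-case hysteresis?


|94.16 - 94.086| = 0.0740
|89.58 - 88.09| = 1.4900
|43.3 - 43.949| = 0.6490
hysteresis = max(diffs) = 1.4900

1.4900


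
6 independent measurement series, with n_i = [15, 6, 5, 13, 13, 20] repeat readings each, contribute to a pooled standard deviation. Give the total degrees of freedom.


nu = sum_i (n_i - 1)
nu = ((15 - 1) + (6 - 1) + (5 - 1) + (13 - 1) + (13 - 1) + (20 - 1))
nu = 14 + 5 + 4 + 12 + 12 + 19
nu = 66

66


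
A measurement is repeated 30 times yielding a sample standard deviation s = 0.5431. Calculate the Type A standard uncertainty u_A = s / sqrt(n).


u_A = s / sqrt(n)
u_A = 0.5431 / sqrt(30)
u_A = 0.5431 / 5.4772256
u_A = 0.0992

0.0992


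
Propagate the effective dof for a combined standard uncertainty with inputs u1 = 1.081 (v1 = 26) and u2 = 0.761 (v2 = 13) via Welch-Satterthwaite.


uc = sqrt(u1^2 + u2^2) = sqrt(1.081^2 + 0.761^2) = 1.3219992
v_eff = uc^4 / (u1^4/v1 + u2^4/v2)
= 1.3219992^4 / (1.081^4/26 + 0.761^4/13)
= 3.054392 / 0.078319118
v_eff = 38.9993

38.9993
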